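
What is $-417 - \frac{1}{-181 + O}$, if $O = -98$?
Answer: $- \frac{116342}{279} \approx -417.0$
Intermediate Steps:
$-417 - \frac{1}{-181 + O} = -417 - \frac{1}{-181 - 98} = -417 - \frac{1}{-279} = -417 - - \frac{1}{279} = -417 + \frac{1}{279} = - \frac{116342}{279}$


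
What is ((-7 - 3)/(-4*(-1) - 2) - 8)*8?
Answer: -104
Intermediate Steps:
((-7 - 3)/(-4*(-1) - 2) - 8)*8 = (-10/(4 - 2) - 8)*8 = (-10/2 - 8)*8 = (-10*½ - 8)*8 = (-5 - 8)*8 = -13*8 = -104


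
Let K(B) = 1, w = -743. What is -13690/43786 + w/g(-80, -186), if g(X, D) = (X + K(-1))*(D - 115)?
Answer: -179033754/520593647 ≈ -0.34390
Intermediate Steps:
g(X, D) = (1 + X)*(-115 + D) (g(X, D) = (X + 1)*(D - 115) = (1 + X)*(-115 + D))
-13690/43786 + w/g(-80, -186) = -13690/43786 - 743/(-115 - 186 - 115*(-80) - 186*(-80)) = -13690*1/43786 - 743/(-115 - 186 + 9200 + 14880) = -6845/21893 - 743/23779 = -179033754/520593647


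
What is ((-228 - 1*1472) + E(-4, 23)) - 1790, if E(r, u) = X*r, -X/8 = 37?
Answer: -2306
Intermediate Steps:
X = -296 (X = -8*37 = -296)
E(r, u) = -296*r
((-228 - 1*1472) + E(-4, 23)) - 1790 = ((-228 - 1*1472) - 296*(-4)) - 1790 = ((-228 - 1472) + 1184) - 1790 = (-1700 + 1184) - 1790 = -516 - 1790 = -2306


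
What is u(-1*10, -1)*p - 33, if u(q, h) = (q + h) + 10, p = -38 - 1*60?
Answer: 65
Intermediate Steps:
p = -98 (p = -38 - 60 = -98)
u(q, h) = 10 + h + q (u(q, h) = (h + q) + 10 = 10 + h + q)
u(-1*10, -1)*p - 33 = (10 - 1 - 1*10)*(-98) - 33 = (10 - 1 - 10)*(-98) - 33 = -1*(-98) - 33 = 98 - 33 = 65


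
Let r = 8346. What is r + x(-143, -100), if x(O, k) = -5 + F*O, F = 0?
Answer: 8341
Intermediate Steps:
x(O, k) = -5 (x(O, k) = -5 + 0*O = -5 + 0 = -5)
r + x(-143, -100) = 8346 - 5 = 8341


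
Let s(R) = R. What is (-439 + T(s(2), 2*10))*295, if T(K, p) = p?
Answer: -123605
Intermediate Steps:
(-439 + T(s(2), 2*10))*295 = (-439 + 2*10)*295 = (-439 + 20)*295 = -419*295 = -123605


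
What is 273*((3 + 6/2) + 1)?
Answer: 1911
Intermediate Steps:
273*((3 + 6/2) + 1) = 273*((3 + 6*(1/2)) + 1) = 273*((3 + 3) + 1) = 273*(6 + 1) = 273*7 = 1911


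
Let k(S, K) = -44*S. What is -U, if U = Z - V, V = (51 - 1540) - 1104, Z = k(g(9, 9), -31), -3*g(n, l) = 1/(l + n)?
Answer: -70033/27 ≈ -2593.8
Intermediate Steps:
g(n, l) = -1/(3*(l + n))
Z = 22/27 (Z = -(-44)/(3*9 + 3*9) = -(-44)/(27 + 27) = -(-44)/54 = -44*(-1/54) = 22/27 ≈ 0.81481)
V = -2593 (V = -1489 - 1104 = -2593)
U = 70033/27 (U = 22/27 - 1*(-2593) = 22/27 + 2593 = 70033/27 ≈ 2593.8)
-U = -1*70033/27 = -70033/27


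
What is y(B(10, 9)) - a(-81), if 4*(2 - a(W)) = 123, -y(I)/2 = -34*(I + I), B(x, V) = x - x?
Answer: 115/4 ≈ 28.750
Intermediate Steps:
B(x, V) = 0
y(I) = 136*I (y(I) = -(-68)*(I + I) = -(-68)*2*I = -(-136)*I = 136*I)
a(W) = -115/4 (a(W) = 2 - ¼*123 = 2 - 123/4 = -115/4)
y(B(10, 9)) - a(-81) = 136*0 - 1*(-115/4) = 0 + 115/4 = 115/4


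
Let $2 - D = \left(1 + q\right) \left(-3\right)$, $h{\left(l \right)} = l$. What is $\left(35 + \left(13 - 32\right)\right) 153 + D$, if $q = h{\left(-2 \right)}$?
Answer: $2447$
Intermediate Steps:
$q = -2$
$D = -1$ ($D = 2 - \left(1 - 2\right) \left(-3\right) = 2 - \left(-1\right) \left(-3\right) = 2 - 3 = -1$)
$\left(35 + \left(13 - 32\right)\right) 153 + D = \left(35 + \left(13 - 32\right)\right) 153 - 1 = \left(35 - 19\right) 153 - 1 = 16 \cdot 153 - 1 = 2448 - 1 = 2447$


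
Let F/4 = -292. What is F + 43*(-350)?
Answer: -16218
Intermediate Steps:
F = -1168 (F = 4*(-292) = -1168)
F + 43*(-350) = -1168 + 43*(-350) = -1168 - 15050 = -16218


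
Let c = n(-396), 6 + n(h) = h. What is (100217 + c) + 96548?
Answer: 196363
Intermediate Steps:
n(h) = -6 + h
c = -402 (c = -6 - 396 = -402)
(100217 + c) + 96548 = (100217 - 402) + 96548 = 99815 + 96548 = 196363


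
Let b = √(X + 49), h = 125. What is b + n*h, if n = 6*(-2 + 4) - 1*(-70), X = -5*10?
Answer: 10250 + I ≈ 10250.0 + 1.0*I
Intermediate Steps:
X = -50
n = 82 (n = 6*2 + 70 = 12 + 70 = 82)
b = I (b = √(-50 + 49) = √(-1) = I ≈ 1.0*I)
b + n*h = I + 82*125 = I + 10250 = 10250 + I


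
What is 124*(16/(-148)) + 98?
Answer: 3130/37 ≈ 84.595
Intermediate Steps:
124*(16/(-148)) + 98 = 124*(16*(-1/148)) + 98 = 124*(-4/37) + 98 = -496/37 + 98 = 3130/37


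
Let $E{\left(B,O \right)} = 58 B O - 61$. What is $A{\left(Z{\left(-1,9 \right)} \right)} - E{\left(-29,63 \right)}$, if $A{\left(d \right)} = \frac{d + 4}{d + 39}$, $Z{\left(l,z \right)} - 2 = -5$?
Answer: $\frac{3816973}{36} \approx 1.0603 \cdot 10^{5}$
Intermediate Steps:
$Z{\left(l,z \right)} = -3$ ($Z{\left(l,z \right)} = 2 - 5 = -3$)
$A{\left(d \right)} = \frac{4 + d}{39 + d}$
$E{\left(B,O \right)} = -61 + 58 B O$ ($E{\left(B,O \right)} = 58 B O - 61 = -61 + 58 B O$)
$A{\left(Z{\left(-1,9 \right)} \right)} - E{\left(-29,63 \right)} = \frac{4 - 3}{39 - 3} - \left(-61 + 58 \left(-29\right) 63\right) = \frac{1}{36} \cdot 1 - \left(-61 - 105966\right) = \frac{1}{36} \cdot 1 - -106027 = \frac{1}{36} + 106027 = \frac{3816973}{36}$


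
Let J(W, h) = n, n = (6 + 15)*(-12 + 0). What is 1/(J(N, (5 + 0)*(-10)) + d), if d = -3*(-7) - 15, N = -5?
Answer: -1/246 ≈ -0.0040650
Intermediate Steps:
n = -252 (n = 21*(-12) = -252)
d = 6 (d = 21 - 15 = 6)
J(W, h) = -252
1/(J(N, (5 + 0)*(-10)) + d) = 1/(-252 + 6) = 1/(-246) = -1/246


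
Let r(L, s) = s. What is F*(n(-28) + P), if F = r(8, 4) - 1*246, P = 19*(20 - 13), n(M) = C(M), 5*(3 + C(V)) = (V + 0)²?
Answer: -347028/5 ≈ -69406.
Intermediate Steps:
C(V) = -3 + V²/5 (C(V) = -3 + (V + 0)²/5 = -3 + V²/5)
n(M) = -3 + M²/5
P = 133 (P = 19*7 = 133)
F = -242 (F = 4 - 1*246 = 4 - 246 = -242)
F*(n(-28) + P) = -242*((-3 + (⅕)*(-28)²) + 133) = -242*((-3 + (⅕)*784) + 133) = -242*((-3 + 784/5) + 133) = -242*(769/5 + 133) = -242*1434/5 = -347028/5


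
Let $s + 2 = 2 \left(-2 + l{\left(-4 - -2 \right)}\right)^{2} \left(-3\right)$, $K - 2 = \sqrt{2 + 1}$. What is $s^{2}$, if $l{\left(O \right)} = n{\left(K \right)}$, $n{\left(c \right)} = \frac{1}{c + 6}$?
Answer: $\frac{7304924368}{13845841} + \frac{233752896 \sqrt{3}}{13845841} \approx 556.83$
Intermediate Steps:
$K = 2 + \sqrt{3}$ ($K = 2 + \sqrt{2 + 1} = 2 + \sqrt{3} \approx 3.7321$)
$n{\left(c \right)} = \frac{1}{6 + c}$
$l{\left(O \right)} = \frac{1}{8 + \sqrt{3}}$ ($l{\left(O \right)} = \frac{1}{6 + \left(2 + \sqrt{3}\right)} = \frac{1}{8 + \sqrt{3}}$)
$s = -2 - 6 \left(- \frac{114}{61} - \frac{\sqrt{3}}{61}\right)^{2}$ ($s = -2 + 2 \left(-2 + \left(\frac{8}{61} - \frac{\sqrt{3}}{61}\right)\right)^{2} \left(-3\right) = -2 + 2 \left(- \frac{114}{61} - \frac{\sqrt{3}}{61}\right)^{2} \left(-3\right) = -2 - 6 \left(- \frac{114}{61} - \frac{\sqrt{3}}{61}\right)^{2} \approx -23.597$)
$s^{2} = \left(- \frac{85436}{3721} - \frac{1368 \sqrt{3}}{3721}\right)^{2}$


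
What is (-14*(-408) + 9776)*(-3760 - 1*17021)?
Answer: -321856128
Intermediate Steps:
(-14*(-408) + 9776)*(-3760 - 1*17021) = (5712 + 9776)*(-3760 - 17021) = 15488*(-20781) = -321856128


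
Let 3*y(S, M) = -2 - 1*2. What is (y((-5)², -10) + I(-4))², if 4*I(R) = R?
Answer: 49/9 ≈ 5.4444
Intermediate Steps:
y(S, M) = -4/3 (y(S, M) = (-2 - 1*2)/3 = (-2 - 2)/3 = (⅓)*(-4) = -4/3)
I(R) = R/4
(y((-5)², -10) + I(-4))² = (-4/3 + (¼)*(-4))² = (-4/3 - 1)² = (-7/3)² = 49/9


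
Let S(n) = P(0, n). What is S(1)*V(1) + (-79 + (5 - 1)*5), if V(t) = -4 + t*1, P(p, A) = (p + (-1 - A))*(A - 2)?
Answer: -65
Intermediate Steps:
P(p, A) = (-2 + A)*(-1 + p - A) (P(p, A) = (-1 + p - A)*(-2 + A) = (-2 + A)*(-1 + p - A))
S(n) = 2 + n - n² (S(n) = 2 + n - n² - 2*0 + n*0 = 2 + n - n² + 0 + 0 = 2 + n - n²)
V(t) = -4 + t
S(1)*V(1) + (-79 + (5 - 1)*5) = (2 + 1 - 1*1²)*(-4 + 1) + (-79 + (5 - 1)*5) = (2 + 1 - 1*1)*(-3) + (-79 + 4*5) = (2 + 1 - 1)*(-3) + (-79 + 20) = 2*(-3) - 59 = -6 - 59 = -65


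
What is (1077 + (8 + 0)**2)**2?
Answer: 1301881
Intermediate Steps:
(1077 + (8 + 0)**2)**2 = (1077 + 8**2)**2 = (1077 + 64)**2 = 1141**2 = 1301881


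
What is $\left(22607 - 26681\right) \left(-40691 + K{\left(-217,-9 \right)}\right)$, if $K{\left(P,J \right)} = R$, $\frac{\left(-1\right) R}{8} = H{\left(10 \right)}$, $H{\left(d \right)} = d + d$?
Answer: $166426974$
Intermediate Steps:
$H{\left(d \right)} = 2 d$
$R = -160$ ($R = - 8 \cdot 2 \cdot 10 = \left(-8\right) 20 = -160$)
$K{\left(P,J \right)} = -160$
$\left(22607 - 26681\right) \left(-40691 + K{\left(-217,-9 \right)}\right) = \left(22607 - 26681\right) \left(-40691 - 160\right) = \left(-4074\right) \left(-40851\right) = 166426974$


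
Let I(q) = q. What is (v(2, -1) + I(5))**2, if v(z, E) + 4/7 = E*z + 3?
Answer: 1444/49 ≈ 29.469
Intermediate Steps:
v(z, E) = 17/7 + E*z (v(z, E) = -4/7 + (E*z + 3) = -4/7 + (3 + E*z) = 17/7 + E*z)
(v(2, -1) + I(5))**2 = ((17/7 - 1*2) + 5)**2 = ((17/7 - 2) + 5)**2 = (3/7 + 5)**2 = (38/7)**2 = 1444/49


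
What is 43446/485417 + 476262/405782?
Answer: 124407638013/98486740547 ≈ 1.2632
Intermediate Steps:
43446/485417 + 476262/405782 = 43446*(1/485417) + 476262*(1/405782) = 43446/485417 + 238131/202891 = 124407638013/98486740547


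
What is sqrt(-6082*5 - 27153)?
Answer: I*sqrt(57563) ≈ 239.92*I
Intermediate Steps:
sqrt(-6082*5 - 27153) = sqrt(-30410 - 27153) = sqrt(-57563) = I*sqrt(57563)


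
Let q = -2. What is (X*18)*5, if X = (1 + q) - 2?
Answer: -270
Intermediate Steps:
X = -3 (X = (1 - 2) - 2 = -1 - 2 = -3)
(X*18)*5 = -3*18*5 = -54*5 = -270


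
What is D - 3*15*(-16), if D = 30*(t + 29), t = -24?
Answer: 870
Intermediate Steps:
D = 150 (D = 30*(-24 + 29) = 30*5 = 150)
D - 3*15*(-16) = 150 - 3*15*(-16) = 150 - 45*(-16) = 150 + 720 = 870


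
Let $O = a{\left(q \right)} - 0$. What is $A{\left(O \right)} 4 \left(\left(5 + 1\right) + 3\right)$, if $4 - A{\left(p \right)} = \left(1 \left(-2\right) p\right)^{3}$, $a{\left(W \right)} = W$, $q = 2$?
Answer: $2448$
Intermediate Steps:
$O = 2$ ($O = 2 - 0 = 2 + 0 = 2$)
$A{\left(p \right)} = 4 + 8 p^{3}$ ($A{\left(p \right)} = 4 - \left(1 \left(-2\right) p\right)^{3} = 4 - \left(- 2 p\right)^{3} = 4 - - 8 p^{3} = 4 + 8 p^{3}$)
$A{\left(O \right)} 4 \left(\left(5 + 1\right) + 3\right) = \left(4 + 8 \cdot 2^{3}\right) 4 \left(\left(5 + 1\right) + 3\right) = \left(4 + 8 \cdot 8\right) 4 \left(6 + 3\right) = \left(4 + 64\right) 4 \cdot 9 = 68 \cdot 4 \cdot 9 = 272 \cdot 9 = 2448$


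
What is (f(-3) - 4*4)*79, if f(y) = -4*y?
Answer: -316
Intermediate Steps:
(f(-3) - 4*4)*79 = (-4*(-3) - 4*4)*79 = (12 - 16)*79 = -4*79 = -316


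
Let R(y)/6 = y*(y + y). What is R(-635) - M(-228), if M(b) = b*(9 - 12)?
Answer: 4838016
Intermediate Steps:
R(y) = 12*y² (R(y) = 6*(y*(y + y)) = 6*(y*(2*y)) = 6*(2*y²) = 12*y²)
M(b) = -3*b (M(b) = b*(-3) = -3*b)
R(-635) - M(-228) = 12*(-635)² - (-3)*(-228) = 12*403225 - 1*684 = 4838700 - 684 = 4838016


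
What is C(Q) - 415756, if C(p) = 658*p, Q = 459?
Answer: -113734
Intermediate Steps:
C(Q) - 415756 = 658*459 - 415756 = 302022 - 415756 = -113734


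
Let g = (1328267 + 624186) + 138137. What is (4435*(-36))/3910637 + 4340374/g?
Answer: 8319921779419/4087769302915 ≈ 2.0353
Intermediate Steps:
g = 2090590 (g = 1952453 + 138137 = 2090590)
(4435*(-36))/3910637 + 4340374/g = (4435*(-36))/3910637 + 4340374/2090590 = -159660*1/3910637 + 4340374*(1/2090590) = -159660/3910637 + 2170187/1045295 = 8319921779419/4087769302915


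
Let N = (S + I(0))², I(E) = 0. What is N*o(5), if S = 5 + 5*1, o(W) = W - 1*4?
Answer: 100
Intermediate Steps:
o(W) = -4 + W (o(W) = W - 4 = -4 + W)
S = 10 (S = 5 + 5 = 10)
N = 100 (N = (10 + 0)² = 10² = 100)
N*o(5) = 100*(-4 + 5) = 100*1 = 100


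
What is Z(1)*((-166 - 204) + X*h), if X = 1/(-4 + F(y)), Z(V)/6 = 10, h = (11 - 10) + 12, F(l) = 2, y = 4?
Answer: -22590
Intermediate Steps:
h = 13 (h = 1 + 12 = 13)
Z(V) = 60 (Z(V) = 6*10 = 60)
X = -½ (X = 1/(-4 + 2) = 1/(-2) = -½ ≈ -0.50000)
Z(1)*((-166 - 204) + X*h) = 60*((-166 - 204) - ½*13) = 60*(-370 - 13/2) = 60*(-753/2) = -22590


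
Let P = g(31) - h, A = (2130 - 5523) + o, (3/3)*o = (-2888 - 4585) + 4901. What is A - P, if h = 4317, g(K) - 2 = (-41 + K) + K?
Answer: -1671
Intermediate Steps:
g(K) = -39 + 2*K (g(K) = 2 + ((-41 + K) + K) = 2 + (-41 + 2*K) = -39 + 2*K)
o = -2572 (o = (-2888 - 4585) + 4901 = -7473 + 4901 = -2572)
A = -5965 (A = (2130 - 5523) - 2572 = -3393 - 2572 = -5965)
P = -4294 (P = (-39 + 2*31) - 1*4317 = (-39 + 62) - 4317 = 23 - 4317 = -4294)
A - P = -5965 - 1*(-4294) = -5965 + 4294 = -1671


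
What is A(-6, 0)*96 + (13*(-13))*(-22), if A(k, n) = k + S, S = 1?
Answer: 3238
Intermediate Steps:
A(k, n) = 1 + k (A(k, n) = k + 1 = 1 + k)
A(-6, 0)*96 + (13*(-13))*(-22) = (1 - 6)*96 + (13*(-13))*(-22) = -5*96 - 169*(-22) = -480 + 3718 = 3238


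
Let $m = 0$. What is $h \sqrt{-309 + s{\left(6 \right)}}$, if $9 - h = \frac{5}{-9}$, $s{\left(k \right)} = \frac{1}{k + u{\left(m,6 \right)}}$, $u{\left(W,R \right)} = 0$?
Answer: $\frac{43 i \sqrt{11118}}{27} \approx 167.93 i$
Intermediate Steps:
$s{\left(k \right)} = \frac{1}{k}$ ($s{\left(k \right)} = \frac{1}{k + 0} = \frac{1}{k}$)
$h = \frac{86}{9}$ ($h = 9 - \frac{5}{-9} = 9 - 5 \left(- \frac{1}{9}\right) = 9 - - \frac{5}{9} = 9 + \frac{5}{9} = \frac{86}{9} \approx 9.5556$)
$h \sqrt{-309 + s{\left(6 \right)}} = \frac{86 \sqrt{-309 + \frac{1}{6}}}{9} = \frac{86 \sqrt{- \frac{1853}{6}}}{9} = \frac{86 \frac{i \sqrt{11118}}{6}}{9} = \frac{43 i \sqrt{11118}}{27}$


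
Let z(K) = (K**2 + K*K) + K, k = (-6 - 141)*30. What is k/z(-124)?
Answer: -2205/15314 ≈ -0.14399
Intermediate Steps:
k = -4410 (k = -147*30 = -4410)
z(K) = K + 2*K**2 (z(K) = (K**2 + K**2) + K = 2*K**2 + K = K + 2*K**2)
k/z(-124) = -4410*(-1/(124*(1 + 2*(-124)))) = -4410*(-1/(124*(1 - 248))) = -4410/((-124*(-247))) = -4410/30628 = -4410*1/30628 = -2205/15314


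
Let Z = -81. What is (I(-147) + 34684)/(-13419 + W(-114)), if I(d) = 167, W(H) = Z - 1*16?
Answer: -34851/13516 ≈ -2.5785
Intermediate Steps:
W(H) = -97 (W(H) = -81 - 1*16 = -81 - 16 = -97)
(I(-147) + 34684)/(-13419 + W(-114)) = (167 + 34684)/(-13419 - 97) = 34851/(-13516) = 34851*(-1/13516) = -34851/13516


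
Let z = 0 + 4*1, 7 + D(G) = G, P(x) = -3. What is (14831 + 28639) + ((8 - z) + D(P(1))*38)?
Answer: 43094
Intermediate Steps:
D(G) = -7 + G
z = 4 (z = 0 + 4 = 4)
(14831 + 28639) + ((8 - z) + D(P(1))*38) = (14831 + 28639) + ((8 - 1*4) + (-7 - 3)*38) = 43470 + ((8 - 4) - 10*38) = 43470 + (4 - 380) = 43470 - 376 = 43094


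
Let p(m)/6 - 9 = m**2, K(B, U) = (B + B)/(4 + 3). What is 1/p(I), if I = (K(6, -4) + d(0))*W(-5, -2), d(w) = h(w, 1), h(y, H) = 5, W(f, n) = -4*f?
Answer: 49/5304246 ≈ 9.2379e-6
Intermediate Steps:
K(B, U) = 2*B/7 (K(B, U) = (2*B)/7 = (2*B)*(1/7) = 2*B/7)
d(w) = 5
I = 940/7 (I = ((2/7)*6 + 5)*(-4*(-5)) = (12/7 + 5)*20 = (47/7)*20 = 940/7 ≈ 134.29)
p(m) = 54 + 6*m**2
1/p(I) = 1/(54 + 6*(940/7)**2) = 1/(54 + 6*(883600/49)) = 1/(54 + 5301600/49) = 1/(5304246/49) = 49/5304246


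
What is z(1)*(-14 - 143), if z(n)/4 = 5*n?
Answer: -3140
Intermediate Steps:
z(n) = 20*n (z(n) = 4*(5*n) = 20*n)
z(1)*(-14 - 143) = (20*1)*(-14 - 143) = 20*(-157) = -3140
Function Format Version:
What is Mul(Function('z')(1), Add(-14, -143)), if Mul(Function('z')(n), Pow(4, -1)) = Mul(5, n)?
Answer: -3140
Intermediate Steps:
Function('z')(n) = Mul(20, n) (Function('z')(n) = Mul(4, Mul(5, n)) = Mul(20, n))
Mul(Function('z')(1), Add(-14, -143)) = Mul(Mul(20, 1), Add(-14, -143)) = Mul(20, -157) = -3140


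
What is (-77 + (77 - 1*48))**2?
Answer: 2304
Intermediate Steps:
(-77 + (77 - 1*48))**2 = (-77 + (77 - 48))**2 = (-77 + 29)**2 = (-48)**2 = 2304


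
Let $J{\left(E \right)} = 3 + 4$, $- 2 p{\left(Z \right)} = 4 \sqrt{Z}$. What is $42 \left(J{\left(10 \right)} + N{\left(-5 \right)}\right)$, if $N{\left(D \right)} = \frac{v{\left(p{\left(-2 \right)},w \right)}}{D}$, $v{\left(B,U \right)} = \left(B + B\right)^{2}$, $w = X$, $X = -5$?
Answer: $\frac{2814}{5} \approx 562.8$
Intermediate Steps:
$p{\left(Z \right)} = - 2 \sqrt{Z}$ ($p{\left(Z \right)} = - \frac{4 \sqrt{Z}}{2} = - 2 \sqrt{Z}$)
$w = -5$
$v{\left(B,U \right)} = 4 B^{2}$ ($v{\left(B,U \right)} = \left(2 B\right)^{2} = 4 B^{2}$)
$J{\left(E \right)} = 7$
$N{\left(D \right)} = - \frac{32}{D}$ ($N{\left(D \right)} = \frac{4 \left(- 2 \sqrt{-2}\right)^{2}}{D} = \frac{4 \left(- 2 i \sqrt{2}\right)^{2}}{D} = \frac{4 \left(-8\right)}{D} = - \frac{32}{D}$)
$42 \left(J{\left(10 \right)} + N{\left(-5 \right)}\right) = 42 \left(7 - \frac{32}{-5}\right) = 42 \left(7 - - \frac{32}{5}\right) = 42 \left(7 + \frac{32}{5}\right) = 42 \cdot \frac{67}{5} = \frac{2814}{5}$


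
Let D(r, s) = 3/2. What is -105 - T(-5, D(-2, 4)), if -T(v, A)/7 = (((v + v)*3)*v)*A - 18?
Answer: 1344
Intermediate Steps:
D(r, s) = 3/2 (D(r, s) = 3*(½) = 3/2)
T(v, A) = 126 - 42*A*v² (T(v, A) = -7*((((v + v)*3)*v)*A - 18) = -7*((((2*v)*3)*v)*A - 18) = -7*(((6*v)*v)*A - 18) = -7*((6*v²)*A - 18) = -7*(6*A*v² - 18) = -7*(-18 + 6*A*v²) = 126 - 42*A*v²)
-105 - T(-5, D(-2, 4)) = -105 - (126 - 42*3/2*(-5)²) = -105 - (126 - 42*3/2*25) = -105 - (126 - 1575) = -105 - 1*(-1449) = -105 + 1449 = 1344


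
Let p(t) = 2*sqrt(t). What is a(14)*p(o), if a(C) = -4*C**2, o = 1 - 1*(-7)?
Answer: -3136*sqrt(2) ≈ -4435.0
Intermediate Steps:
o = 8 (o = 1 + 7 = 8)
a(14)*p(o) = (-4*14**2)*(2*sqrt(8)) = (-4*196)*(2*(2*sqrt(2))) = -3136*sqrt(2)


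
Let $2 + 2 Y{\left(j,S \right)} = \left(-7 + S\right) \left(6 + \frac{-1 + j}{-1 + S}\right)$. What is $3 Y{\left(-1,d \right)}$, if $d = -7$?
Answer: $- \frac{537}{4} \approx -134.25$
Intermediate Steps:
$Y{\left(j,S \right)} = -1 + \frac{\left(-7 + S\right) \left(6 + \frac{-1 + j}{-1 + S}\right)}{2}$
$3 Y{\left(-1,d \right)} = 3 \frac{51 - -357 - -7 + 6 \left(-7\right)^{2} - -7}{2 \left(-1 - 7\right)} = 3 \frac{51 + 357 + 7 + 6 \cdot 49 + 7}{2 \left(-8\right)} = 3 \cdot \frac{1}{2} \left(- \frac{1}{8}\right) \left(51 + 357 + 7 + 294 + 7\right) = 3 \cdot \frac{1}{2} \left(- \frac{1}{8}\right) 716 = 3 \left(- \frac{179}{4}\right) = - \frac{537}{4}$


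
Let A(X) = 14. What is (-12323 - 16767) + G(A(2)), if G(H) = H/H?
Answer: -29089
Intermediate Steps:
G(H) = 1
(-12323 - 16767) + G(A(2)) = (-12323 - 16767) + 1 = -29090 + 1 = -29089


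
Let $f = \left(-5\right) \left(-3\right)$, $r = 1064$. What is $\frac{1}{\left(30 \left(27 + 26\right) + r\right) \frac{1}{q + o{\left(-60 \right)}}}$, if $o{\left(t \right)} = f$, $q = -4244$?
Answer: $- \frac{4229}{2654} \approx -1.5934$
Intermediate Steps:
$f = 15$
$o{\left(t \right)} = 15$
$\frac{1}{\left(30 \left(27 + 26\right) + r\right) \frac{1}{q + o{\left(-60 \right)}}} = \frac{1}{\left(30 \left(27 + 26\right) + 1064\right) \frac{1}{-4244 + 15}} = \frac{1}{\left(30 \cdot 53 + 1064\right) \frac{1}{-4229}} = \frac{1}{\left(1590 + 1064\right) \left(- \frac{1}{4229}\right)} = \frac{1}{2654 \left(- \frac{1}{4229}\right)} = \frac{1}{- \frac{2654}{4229}} = - \frac{4229}{2654}$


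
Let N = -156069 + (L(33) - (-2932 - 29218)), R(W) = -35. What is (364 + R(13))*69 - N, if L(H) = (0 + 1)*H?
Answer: 146587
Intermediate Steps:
L(H) = H (L(H) = 1*H = H)
N = -123886 (N = -156069 + (33 - (-2932 - 29218)) = -156069 + (33 - 1*(-32150)) = -156069 + (33 + 32150) = -156069 + 32183 = -123886)
(364 + R(13))*69 - N = (364 - 35)*69 - 1*(-123886) = 329*69 + 123886 = 22701 + 123886 = 146587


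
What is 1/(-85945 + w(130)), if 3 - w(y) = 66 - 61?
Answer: -1/85947 ≈ -1.1635e-5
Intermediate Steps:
w(y) = -2 (w(y) = 3 - (66 - 61) = 3 - 1*5 = 3 - 5 = -2)
1/(-85945 + w(130)) = 1/(-85945 - 2) = 1/(-85947) = -1/85947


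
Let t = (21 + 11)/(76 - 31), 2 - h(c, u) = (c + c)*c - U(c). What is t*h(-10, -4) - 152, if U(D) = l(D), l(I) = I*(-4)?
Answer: -11896/45 ≈ -264.36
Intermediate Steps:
l(I) = -4*I
U(D) = -4*D
h(c, u) = 2 - 4*c - 2*c² (h(c, u) = 2 - ((c + c)*c - (-4)*c) = 2 - ((2*c)*c + 4*c) = 2 - (2*c² + 4*c) = 2 + (-4*c - 2*c²) = 2 - 4*c - 2*c²)
t = 32/45 ≈ 0.71111
t*h(-10, -4) - 152 = 32*(2 - 4*(-10) - 2*(-10)²)/45 - 152 = 32*(2 + 40 - 2*100)/45 - 152 = 32*(2 + 40 - 200)/45 - 152 = (32/45)*(-158) - 152 = -5056/45 - 152 = -11896/45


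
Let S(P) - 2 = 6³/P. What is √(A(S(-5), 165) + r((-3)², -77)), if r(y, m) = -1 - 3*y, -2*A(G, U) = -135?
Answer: √158/2 ≈ 6.2849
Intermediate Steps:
S(P) = 2 + 216/P (S(P) = 2 + 6³/P = 2 + 216/P)
A(G, U) = 135/2 (A(G, U) = -½*(-135) = 135/2)
√(A(S(-5), 165) + r((-3)², -77)) = √(135/2 + (-1 - 3*(-3)²)) = √(135/2 + (-1 - 3*9)) = √(135/2 + (-1 - 27)) = √(135/2 - 28) = √(79/2) = √158/2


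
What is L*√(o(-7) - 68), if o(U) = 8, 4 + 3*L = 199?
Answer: 130*I*√15 ≈ 503.49*I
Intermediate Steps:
L = 65 (L = -4/3 + (⅓)*199 = -4/3 + 199/3 = 65)
L*√(o(-7) - 68) = 65*√(8 - 68) = 65*√(-60) = 65*(2*I*√15) = 130*I*√15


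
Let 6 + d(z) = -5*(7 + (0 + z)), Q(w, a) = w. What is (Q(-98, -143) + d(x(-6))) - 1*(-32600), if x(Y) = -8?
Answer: 32501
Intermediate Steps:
d(z) = -41 - 5*z (d(z) = -6 - 5*(7 + (0 + z)) = -6 - 5*(7 + z) = -6 + (-35 - 5*z) = -41 - 5*z)
(Q(-98, -143) + d(x(-6))) - 1*(-32600) = (-98 + (-41 - 5*(-8))) - 1*(-32600) = (-98 + (-41 + 40)) + 32600 = (-98 - 1) + 32600 = -99 + 32600 = 32501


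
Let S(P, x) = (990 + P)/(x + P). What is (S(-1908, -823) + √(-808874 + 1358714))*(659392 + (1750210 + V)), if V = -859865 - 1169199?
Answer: 349333884/2731 + 1522152*√34365 ≈ 2.8230e+8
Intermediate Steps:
V = -2029064
S(P, x) = (990 + P)/(P + x)
(S(-1908, -823) + √(-808874 + 1358714))*(659392 + (1750210 + V)) = ((990 - 1908)/(-1908 - 823) + √(-808874 + 1358714))*(659392 + (1750210 - 2029064)) = (-918/(-2731) + √549840)*(659392 - 278854) = (-1/2731*(-918) + 4*√34365)*380538 = (918/2731 + 4*√34365)*380538 = 349333884/2731 + 1522152*√34365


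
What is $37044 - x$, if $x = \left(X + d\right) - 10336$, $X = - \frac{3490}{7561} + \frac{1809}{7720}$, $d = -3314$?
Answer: $\frac{2959068683431}{58370920} \approx 50694.0$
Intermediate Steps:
$X = - \frac{13264951}{58370920}$ ($X = \left(-3490\right) \frac{1}{7561} + 1809 \cdot \frac{1}{7720} = - \frac{3490}{7561} + \frac{1809}{7720} = - \frac{13264951}{58370920} \approx -0.22725$)
$x = - \frac{796776322951}{58370920}$ ($x = \left(- \frac{13264951}{58370920} - 3314\right) - 10336 = - \frac{193454493831}{58370920} - 10336 = - \frac{796776322951}{58370920} \approx -13650.0$)
$37044 - x = 37044 - - \frac{796776322951}{58370920} = 37044 + \frac{796776322951}{58370920} = \frac{2959068683431}{58370920}$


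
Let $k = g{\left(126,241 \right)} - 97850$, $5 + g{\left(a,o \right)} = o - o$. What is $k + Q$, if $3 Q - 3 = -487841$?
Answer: $- \frac{781403}{3} \approx -2.6047 \cdot 10^{5}$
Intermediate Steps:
$Q = - \frac{487838}{3}$ ($Q = 1 + \frac{1}{3} \left(-487841\right) = 1 - \frac{487841}{3} = - \frac{487838}{3} \approx -1.6261 \cdot 10^{5}$)
$g{\left(a,o \right)} = -5$ ($g{\left(a,o \right)} = -5 + \left(o - o\right) = -5 + 0 = -5$)
$k = -97855$ ($k = -5 - 97850 = -97855$)
$k + Q = -97855 - \frac{487838}{3} = - \frac{781403}{3}$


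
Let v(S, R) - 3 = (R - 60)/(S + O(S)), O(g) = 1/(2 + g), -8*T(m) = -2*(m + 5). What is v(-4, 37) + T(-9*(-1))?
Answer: 209/18 ≈ 11.611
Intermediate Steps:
T(m) = 5/4 + m/4 (T(m) = -(-1)*(m + 5)/4 = -(-1)*(5 + m)/4 = -(-10 - 2*m)/8 = 5/4 + m/4)
v(S, R) = 3 + (-60 + R)/(S + 1/(2 + S)) (v(S, R) = 3 + (R - 60)/(S + 1/(2 + S)) = 3 + (-60 + R)/(S + 1/(2 + S)))
v(-4, 37) + T(-9*(-1)) = (3 + (2 - 4)*(-60 + 37 + 3*(-4)))/(1 - 4*(2 - 4)) + (5/4 + (-9*(-1))/4) = (3 - 2*(-60 + 37 - 12))/(1 - 4*(-2)) + (5/4 + (¼)*9) = (3 - 2*(-35))/(1 + 8) + (5/4 + 9/4) = (3 + 70)/9 + 7/2 = (⅑)*73 + 7/2 = 73/9 + 7/2 = 209/18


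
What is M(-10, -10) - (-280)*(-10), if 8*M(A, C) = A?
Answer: -11205/4 ≈ -2801.3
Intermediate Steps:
M(A, C) = A/8
M(-10, -10) - (-280)*(-10) = (1/8)*(-10) - (-280)*(-10) = -5/4 - 140*20 = -5/4 - 2800 = -11205/4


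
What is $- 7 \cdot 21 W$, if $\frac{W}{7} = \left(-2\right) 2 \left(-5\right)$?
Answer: $-20580$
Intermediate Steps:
$W = 140$ ($W = 7 \left(-2\right) 2 \left(-5\right) = 7 \left(\left(-4\right) \left(-5\right)\right) = 7 \cdot 20 = 140$)
$- 7 \cdot 21 W = - 7 \cdot 21 \cdot 140 = - 147 \cdot 140 = \left(-1\right) 20580 = -20580$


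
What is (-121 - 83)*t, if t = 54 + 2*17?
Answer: -17952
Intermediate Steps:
t = 88 (t = 54 + 34 = 88)
(-121 - 83)*t = (-121 - 83)*88 = -204*88 = -17952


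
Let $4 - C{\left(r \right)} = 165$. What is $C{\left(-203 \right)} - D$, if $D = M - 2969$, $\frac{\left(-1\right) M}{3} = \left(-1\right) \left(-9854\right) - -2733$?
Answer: $40569$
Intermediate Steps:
$C{\left(r \right)} = -161$ ($C{\left(r \right)} = 4 - 165 = -161$)
$M = -37761$ ($M = - 3 \left(\left(-1\right) \left(-9854\right) - -2733\right) = - 3 \left(9854 + 2733\right) = \left(-3\right) 12587 = -37761$)
$D = -40730$ ($D = -37761 - 2969 = -40730$)
$C{\left(-203 \right)} - D = -161 - -40730 = -161 + 40730 = 40569$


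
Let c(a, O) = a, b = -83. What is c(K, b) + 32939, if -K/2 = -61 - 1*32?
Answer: 33125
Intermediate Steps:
K = 186 (K = -2*(-61 - 1*32) = -2*(-61 - 32) = -2*(-93) = 186)
c(K, b) + 32939 = 186 + 32939 = 33125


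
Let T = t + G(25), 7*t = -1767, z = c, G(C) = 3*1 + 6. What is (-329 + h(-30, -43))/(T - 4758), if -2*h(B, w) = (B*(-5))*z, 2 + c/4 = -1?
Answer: -3997/35010 ≈ -0.11417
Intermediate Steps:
c = -12 (c = -8 + 4*(-1) = -8 - 4 = -12)
G(C) = 9 (G(C) = 3 + 6 = 9)
z = -12
t = -1767/7 (t = (1/7)*(-1767) = -1767/7 ≈ -252.43)
h(B, w) = -30*B (h(B, w) = -B*(-5)*(-12)/2 = -(-5*B)*(-12)/2 = -30*B)
T = -1704/7 (T = -1767/7 + 9 = -1704/7 ≈ -243.43)
(-329 + h(-30, -43))/(T - 4758) = (-329 - 30*(-30))/(-1704/7 - 4758) = (-329 + 900)/(-35010/7) = 571*(-7/35010) = -3997/35010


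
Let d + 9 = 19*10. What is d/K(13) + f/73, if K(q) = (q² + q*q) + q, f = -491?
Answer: -159128/25623 ≈ -6.2104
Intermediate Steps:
K(q) = q + 2*q² (K(q) = (q² + q²) + q = 2*q² + q = q + 2*q²)
d = 181 (d = -9 + 19*10 = -9 + 190 = 181)
d/K(13) + f/73 = 181/((13*(1 + 2*13))) - 491/73 = 181/((13*(1 + 26))) - 491*1/73 = 181/((13*27)) - 491/73 = 181/351 - 491/73 = -159128/25623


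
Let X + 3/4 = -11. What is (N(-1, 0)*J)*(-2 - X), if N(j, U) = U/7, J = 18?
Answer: 0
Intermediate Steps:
X = -47/4 (X = -¾ - 11 = -47/4 ≈ -11.750)
N(j, U) = U/7 (N(j, U) = U*(⅐) = U/7)
(N(-1, 0)*J)*(-2 - X) = (((⅐)*0)*18)*(-2 - 1*(-47/4)) = (0*18)*(-2 + 47/4) = 0*(39/4) = 0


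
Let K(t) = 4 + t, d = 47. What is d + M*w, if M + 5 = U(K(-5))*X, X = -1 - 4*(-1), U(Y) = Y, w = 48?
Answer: -337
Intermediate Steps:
X = 3 (X = -1 + 4 = 3)
M = -8 (M = -5 + (4 - 5)*3 = -5 - 1*3 = -5 - 3 = -8)
d + M*w = 47 - 8*48 = 47 - 384 = -337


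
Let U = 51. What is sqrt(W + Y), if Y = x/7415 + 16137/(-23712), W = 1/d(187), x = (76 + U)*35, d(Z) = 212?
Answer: 3*I*sqrt(204669852246730)/155311624 ≈ 0.27634*I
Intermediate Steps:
x = 4445 (x = (76 + 51)*35 = 127*35 = 4445)
W = 1/212 ≈ 0.0047170
Y = -950401/11721632 (Y = 4445/7415 + 16137/(-23712) = 4445*(1/7415) + 16137*(-1/23712) = 889/1483 - 5379/7904 = -950401/11721632 ≈ -0.081081)
sqrt(W + Y) = sqrt(1/212 - 950401/11721632) = sqrt(-47440845/621246496) = 3*I*sqrt(204669852246730)/155311624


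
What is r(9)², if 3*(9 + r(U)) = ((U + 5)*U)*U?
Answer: 136161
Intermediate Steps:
r(U) = -9 + U²*(5 + U)/3 (r(U) = -9 + (((U + 5)*U)*U)/3 = -9 + (((5 + U)*U)*U)/3 = -9 + ((U*(5 + U))*U)/3 = -9 + (U²*(5 + U))/3 = -9 + U²*(5 + U)/3)
r(9)² = (-9 + (⅓)*9³ + (5/3)*9²)² = (-9 + (⅓)*729 + (5/3)*81)² = (-9 + 243 + 135)² = 369² = 136161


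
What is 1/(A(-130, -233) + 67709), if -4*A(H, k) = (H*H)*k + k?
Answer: 4/4208769 ≈ 9.5040e-7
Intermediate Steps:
A(H, k) = -k/4 - k*H²/4 (A(H, k) = -((H*H)*k + k)/4 = -(H²*k + k)/4 = -(k*H² + k)/4 = -(k + k*H²)/4 = -k/4 - k*H²/4)
1/(A(-130, -233) + 67709) = 1/(-¼*(-233)*(1 + (-130)²) + 67709) = 1/(-¼*(-233)*(1 + 16900) + 67709) = 1/(-¼*(-233)*16901 + 67709) = 1/(3937933/4 + 67709) = 1/(4208769/4) = 4/4208769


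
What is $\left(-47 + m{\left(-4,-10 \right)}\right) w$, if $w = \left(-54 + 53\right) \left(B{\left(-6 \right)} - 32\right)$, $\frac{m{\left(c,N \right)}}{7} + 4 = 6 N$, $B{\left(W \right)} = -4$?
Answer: $-17820$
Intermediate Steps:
$m{\left(c,N \right)} = -28 + 42 N$ ($m{\left(c,N \right)} = -28 + 7 \cdot 6 N = -28 + 42 N$)
$w = 36$ ($w = \left(-54 + 53\right) \left(-4 - 32\right) = \left(-1\right) \left(-36\right) = 36$)
$\left(-47 + m{\left(-4,-10 \right)}\right) w = \left(-47 + \left(-28 + 42 \left(-10\right)\right)\right) 36 = \left(-47 - 448\right) 36 = \left(-495\right) 36 = -17820$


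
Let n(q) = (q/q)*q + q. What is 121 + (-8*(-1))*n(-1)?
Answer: 105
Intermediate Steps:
n(q) = 2*q (n(q) = 1*q + q = q + q = 2*q)
121 + (-8*(-1))*n(-1) = 121 + (-8*(-1))*(2*(-1)) = 121 + 8*(-2) = 121 - 16 = 105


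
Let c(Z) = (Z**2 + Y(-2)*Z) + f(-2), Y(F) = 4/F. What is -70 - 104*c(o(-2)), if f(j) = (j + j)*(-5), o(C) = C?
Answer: -2982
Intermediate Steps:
f(j) = -10*j (f(j) = (2*j)*(-5) = -10*j)
c(Z) = 20 + Z**2 - 2*Z (c(Z) = (Z**2 + (4/(-2))*Z) - 10*(-2) = (Z**2 + (4*(-1/2))*Z) + 20 = (Z**2 - 2*Z) + 20 = 20 + Z**2 - 2*Z)
-70 - 104*c(o(-2)) = -70 - 104*(20 + (-2)**2 - 2*(-2)) = -70 - 104*(20 + 4 + 4) = -70 - 104*28 = -70 - 2912 = -2982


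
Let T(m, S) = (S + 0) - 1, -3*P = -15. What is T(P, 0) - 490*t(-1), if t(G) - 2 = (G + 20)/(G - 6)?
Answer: 349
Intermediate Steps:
t(G) = 2 + (20 + G)/(-6 + G) (t(G) = 2 + (G + 20)/(G - 6) = 2 + (20 + G)/(-6 + G))
P = 5 (P = -⅓*(-15) = 5)
T(m, S) = -1 + S (T(m, S) = S - 1 = -1 + S)
T(P, 0) - 490*t(-1) = (-1 + 0) - 490*(8 + 3*(-1))/(-6 - 1) = -1 - 490*(8 - 3)/(-7) = -1 - (-70)*5 = -1 - 490*(-5/7) = -1 + 350 = 349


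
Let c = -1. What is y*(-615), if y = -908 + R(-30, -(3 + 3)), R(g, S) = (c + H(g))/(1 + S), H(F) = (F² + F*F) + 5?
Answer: 780312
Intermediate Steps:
H(F) = 5 + 2*F² (H(F) = (F² + F²) + 5 = 2*F² + 5 = 5 + 2*F²)
R(g, S) = (4 + 2*g²)/(1 + S) (R(g, S) = (-1 + (5 + 2*g²))/(1 + S) = (4 + 2*g²)/(1 + S))
y = -6344/5 (y = -908 + 2*(2 + (-30)²)/(1 - (3 + 3)) = -908 + 2*(2 + 900)/(1 - 1*6) = -908 + 2*902/(1 - 6) = -908 + 2*902/(-5) = -908 + 2*(-⅕)*902 = -908 - 1804/5 = -6344/5 ≈ -1268.8)
y*(-615) = -6344/5*(-615) = 780312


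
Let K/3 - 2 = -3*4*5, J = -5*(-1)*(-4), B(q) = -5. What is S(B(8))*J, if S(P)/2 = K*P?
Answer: -34800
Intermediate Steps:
J = -20 (J = 5*(-4) = -20)
K = -174 (K = 6 + 3*(-3*4*5) = 6 + 3*(-12*5) = 6 + 3*(-60) = 6 - 180 = -174)
S(P) = -348*P (S(P) = 2*(-174*P) = -348*P)
S(B(8))*J = -348*(-5)*(-20) = 1740*(-20) = -34800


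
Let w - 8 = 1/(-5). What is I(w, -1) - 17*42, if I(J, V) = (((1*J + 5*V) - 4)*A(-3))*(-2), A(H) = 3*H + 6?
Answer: -3606/5 ≈ -721.20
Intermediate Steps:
w = 39/5 (w = 8 + 1/(-5) = 8 + 1*(-1/5) = 8 - 1/5 = 39/5 ≈ 7.8000)
A(H) = 6 + 3*H
I(J, V) = -24 + 6*J + 30*V (I(J, V) = (((1*J + 5*V) - 4)*(6 + 3*(-3)))*(-2) = (((J + 5*V) - 4)*(6 - 9))*(-2) = ((-4 + J + 5*V)*(-3))*(-2) = (12 - 15*V - 3*J)*(-2) = -24 + 6*J + 30*V)
I(w, -1) - 17*42 = (-24 + 6*(39/5) + 30*(-1)) - 17*42 = (-24 + 234/5 - 30) - 714 = -36/5 - 714 = -3606/5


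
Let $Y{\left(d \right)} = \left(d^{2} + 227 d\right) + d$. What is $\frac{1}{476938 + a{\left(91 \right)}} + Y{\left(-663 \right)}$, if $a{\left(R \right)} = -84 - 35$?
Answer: $\frac{137516983696}{476819} \approx 2.8841 \cdot 10^{5}$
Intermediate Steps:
$a{\left(R \right)} = -119$ ($a{\left(R \right)} = -84 - 35 = -119$)
$Y{\left(d \right)} = d^{2} + 228 d$
$\frac{1}{476938 + a{\left(91 \right)}} + Y{\left(-663 \right)} = \frac{1}{476938 - 119} - 663 \left(228 - 663\right) = \frac{1}{476819} - -288405 = \frac{1}{476819} + 288405 = \frac{137516983696}{476819}$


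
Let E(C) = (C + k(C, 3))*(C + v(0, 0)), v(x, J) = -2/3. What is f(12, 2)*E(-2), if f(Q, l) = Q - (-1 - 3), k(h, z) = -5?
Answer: 896/3 ≈ 298.67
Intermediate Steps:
v(x, J) = -⅔ (v(x, J) = -2*⅓ = -⅔)
f(Q, l) = 4 + Q (f(Q, l) = Q - 1*(-4) = Q + 4 = 4 + Q)
E(C) = (-5 + C)*(-⅔ + C) (E(C) = (C - 5)*(C - ⅔) = (-5 + C)*(-⅔ + C))
f(12, 2)*E(-2) = (4 + 12)*(10/3 + (-2)² - 17/3*(-2)) = 16*(10/3 + 4 + 34/3) = 16*(56/3) = 896/3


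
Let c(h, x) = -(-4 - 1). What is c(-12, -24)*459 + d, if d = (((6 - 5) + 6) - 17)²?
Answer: 2395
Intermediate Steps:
c(h, x) = 5 (c(h, x) = -1*(-5) = 5)
d = 100 (d = ((1 + 6) - 17)² = (7 - 17)² = (-10)² = 100)
c(-12, -24)*459 + d = 5*459 + 100 = 2295 + 100 = 2395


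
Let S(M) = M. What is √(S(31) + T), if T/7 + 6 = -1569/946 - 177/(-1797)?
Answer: I*√7038586696702/566654 ≈ 4.6819*I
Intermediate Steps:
T = -29987587/566654 (T = -42 + 7*(-1569/946 - 177/(-1797)) = -42 + 7*(-1569*1/946 - 177*(-1/1797)) = -42 + 7*(-1569/946 + 59/599) = -42 + 7*(-884017/566654) = -42 - 6188119/566654 = -29987587/566654 ≈ -52.920)
√(S(31) + T) = √(31 - 29987587/566654) = √(-12421313/566654) = I*√7038586696702/566654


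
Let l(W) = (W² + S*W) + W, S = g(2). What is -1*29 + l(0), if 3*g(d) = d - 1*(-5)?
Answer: -29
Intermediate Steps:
g(d) = 5/3 + d/3 (g(d) = (d - 1*(-5))/3 = (d + 5)/3 = (5 + d)/3 = 5/3 + d/3)
S = 7/3 (S = 5/3 + (⅓)*2 = 5/3 + ⅔ = 7/3 ≈ 2.3333)
l(W) = W² + 10*W/3 (l(W) = (W² + 7*W/3) + W = W² + 10*W/3)
-1*29 + l(0) = -1*29 + (⅓)*0*(10 + 3*0) = -29 + (⅓)*0*(10 + 0) = -29 + (⅓)*0*10 = -29 + 0 = -29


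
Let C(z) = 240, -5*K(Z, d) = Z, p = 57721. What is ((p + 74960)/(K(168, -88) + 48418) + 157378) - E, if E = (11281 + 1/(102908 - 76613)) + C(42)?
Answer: 927863265056983/6361338990 ≈ 1.4586e+5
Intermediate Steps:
K(Z, d) = -Z/5
E = 302944696/26295 (E = (11281 + 1/(102908 - 76613)) + 240 = (11281 + 1/26295) + 240 = 296633896/26295 + 240 = 302944696/26295 ≈ 11521.)
((p + 74960)/(K(168, -88) + 48418) + 157378) - E = ((57721 + 74960)/(-⅕*168 + 48418) + 157378) - 1*302944696/26295 = (132681/(-168/5 + 48418) + 157378) - 302944696/26295 = (132681/(241922/5) + 157378) - 302944696/26295 = (132681*(5/241922) + 157378) - 302944696/26295 = (663405/241922 + 157378) - 302944696/26295 = 38073863921/241922 - 302944696/26295 = 927863265056983/6361338990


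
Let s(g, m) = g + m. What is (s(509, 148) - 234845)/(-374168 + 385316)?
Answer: -58547/2787 ≈ -21.007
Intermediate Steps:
(s(509, 148) - 234845)/(-374168 + 385316) = ((509 + 148) - 234845)/(-374168 + 385316) = (657 - 234845)/11148 = -234188*1/11148 = -58547/2787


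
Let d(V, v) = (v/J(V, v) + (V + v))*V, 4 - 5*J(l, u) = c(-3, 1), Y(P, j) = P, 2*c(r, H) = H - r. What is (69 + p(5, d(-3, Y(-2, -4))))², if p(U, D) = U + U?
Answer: 6241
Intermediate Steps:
c(r, H) = H/2 - r/2 (c(r, H) = (H - r)/2 = H/2 - r/2)
J(l, u) = ⅖ (J(l, u) = ⅘ - ((½)*1 - ½*(-3))/5 = ⅘ - (½ + 3/2)/5 = ⅘ - ⅕*2 = ⅘ - ⅖ = ⅖)
d(V, v) = V*(V + 7*v/2) (d(V, v) = (v/(⅖) + (V + v))*V = (v*(5/2) + (V + v))*V = (5*v/2 + (V + v))*V = (V + 7*v/2)*V = V*(V + 7*v/2))
p(U, D) = 2*U
(69 + p(5, d(-3, Y(-2, -4))))² = (69 + 2*5)² = (69 + 10)² = 79² = 6241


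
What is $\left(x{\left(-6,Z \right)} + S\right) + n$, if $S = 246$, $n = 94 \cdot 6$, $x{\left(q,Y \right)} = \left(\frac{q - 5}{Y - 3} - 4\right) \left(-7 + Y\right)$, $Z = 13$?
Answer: $\frac{3897}{5} \approx 779.4$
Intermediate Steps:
$x{\left(q,Y \right)} = \left(-7 + Y\right) \left(-4 + \frac{-5 + q}{-3 + Y}\right)$ ($x{\left(q,Y \right)} = \left(\frac{-5 + q}{-3 + Y} - 4\right) \left(-7 + Y\right) = \left(-4 + \frac{-5 + q}{-3 + Y}\right) \left(-7 + Y\right) = \left(-7 + Y\right) \left(-4 + \frac{-5 + q}{-3 + Y}\right)$)
$n = 564$
$\left(x{\left(-6,Z \right)} + S\right) + n = \left(\frac{-49 - -42 - 4 \cdot 13^{2} + 35 \cdot 13 + 13 \left(-6\right)}{-3 + 13} + 246\right) + 564 = \left(\frac{-49 + 42 - 676 + 455 - 78}{10} + 246\right) + 564 = \left(\frac{1}{10} \left(-306\right) + 246\right) + 564 = \left(- \frac{153}{5} + 246\right) + 564 = \frac{1077}{5} + 564 = \frac{3897}{5}$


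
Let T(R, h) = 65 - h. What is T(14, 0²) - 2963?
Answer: -2898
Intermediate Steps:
T(14, 0²) - 2963 = (65 - 1*0²) - 2963 = (65 - 1*0) - 2963 = (65 + 0) - 2963 = 65 - 2963 = -2898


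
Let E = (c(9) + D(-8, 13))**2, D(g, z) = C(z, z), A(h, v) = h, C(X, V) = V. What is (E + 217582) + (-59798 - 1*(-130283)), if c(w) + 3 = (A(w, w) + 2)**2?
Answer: 305228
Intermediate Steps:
c(w) = -3 + (2 + w)**2 (c(w) = -3 + (w + 2)**2 = -3 + (2 + w)**2)
D(g, z) = z
E = 17161 (E = ((-3 + (2 + 9)**2) + 13)**2 = ((-3 + 11**2) + 13)**2 = ((-3 + 121) + 13)**2 = (118 + 13)**2 = 131**2 = 17161)
(E + 217582) + (-59798 - 1*(-130283)) = (17161 + 217582) + (-59798 - 1*(-130283)) = 234743 + (-59798 + 130283) = 234743 + 70485 = 305228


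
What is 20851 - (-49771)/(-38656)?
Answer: 805966485/38656 ≈ 20850.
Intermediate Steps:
20851 - (-49771)/(-38656) = 20851 - (-49771)*(-1)/38656 = 20851 - 1*49771/38656 = 20851 - 49771/38656 = 805966485/38656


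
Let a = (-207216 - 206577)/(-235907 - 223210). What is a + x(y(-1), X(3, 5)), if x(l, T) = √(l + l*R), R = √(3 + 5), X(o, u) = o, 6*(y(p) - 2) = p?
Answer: 45977/51013 + √(66 + 132*√2)/6 ≈ 3.5506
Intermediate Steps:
y(p) = 2 + p/6
R = 2*√2 (R = √8 = 2*√2 ≈ 2.8284)
a = 45977/51013 (a = -413793/(-459117) = -413793*(-1/459117) = 45977/51013 ≈ 0.90128)
x(l, T) = √(l + 2*l*√2) (x(l, T) = √(l + l*(2*√2)) = √(l + 2*l*√2))
a + x(y(-1), X(3, 5)) = 45977/51013 + √(2 + (⅙)*(-1))*√(1 + 2*√2) = 45977/51013 + √(2 - ⅙)*√(1 + 2*√2) = 45977/51013 + √(11/6)*√(1 + 2*√2) = 45977/51013 + (√66/6)*√(1 + 2*√2) = 45977/51013 + √66*√(1 + 2*√2)/6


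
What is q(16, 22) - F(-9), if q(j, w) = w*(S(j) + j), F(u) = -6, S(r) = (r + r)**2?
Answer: 22886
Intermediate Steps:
S(r) = 4*r**2 (S(r) = (2*r)**2 = 4*r**2)
q(j, w) = w*(j + 4*j**2) (q(j, w) = w*(4*j**2 + j) = w*(j + 4*j**2))
q(16, 22) - F(-9) = 16*22*(1 + 4*16) - 1*(-6) = 16*22*(1 + 64) + 6 = 16*22*65 + 6 = 22880 + 6 = 22886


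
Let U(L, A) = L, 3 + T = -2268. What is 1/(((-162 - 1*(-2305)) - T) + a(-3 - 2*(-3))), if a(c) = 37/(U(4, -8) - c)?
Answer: 1/4451 ≈ 0.00022467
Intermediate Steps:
T = -2271 (T = -3 - 2268 = -2271)
a(c) = 37/(4 - c)
1/(((-162 - 1*(-2305)) - T) + a(-3 - 2*(-3))) = 1/(((-162 - 1*(-2305)) - 1*(-2271)) - 37/(-4 + (-3 - 2*(-3)))) = 1/(((-162 + 2305) + 2271) - 37/(-4 + (-3 + 6))) = 1/((2143 + 2271) - 37/(-4 + 3)) = 1/(4414 - 37/(-1)) = 1/(4414 - 37*(-1)) = 1/(4414 + 37) = 1/4451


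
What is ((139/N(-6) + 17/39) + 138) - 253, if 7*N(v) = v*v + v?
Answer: -10677/130 ≈ -82.131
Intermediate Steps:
N(v) = v/7 + v**2/7 (N(v) = (v*v + v)/7 = (v**2 + v)/7 = (v + v**2)/7 = v/7 + v**2/7)
((139/N(-6) + 17/39) + 138) - 253 = ((139/(((1/7)*(-6)*(1 - 6))) + 17/39) + 138) - 253 = ((139/(((1/7)*(-6)*(-5))) + 17*(1/39)) + 138) - 253 = ((139/(30/7) + 17/39) + 138) - 253 = ((139*(7/30) + 17/39) + 138) - 253 = ((973/30 + 17/39) + 138) - 253 = (4273/130 + 138) - 253 = 22213/130 - 253 = -10677/130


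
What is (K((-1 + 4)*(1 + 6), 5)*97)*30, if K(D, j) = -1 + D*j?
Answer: 302640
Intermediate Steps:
(K((-1 + 4)*(1 + 6), 5)*97)*30 = ((-1 + ((-1 + 4)*(1 + 6))*5)*97)*30 = ((-1 + (3*7)*5)*97)*30 = ((-1 + 21*5)*97)*30 = ((-1 + 105)*97)*30 = (104*97)*30 = 10088*30 = 302640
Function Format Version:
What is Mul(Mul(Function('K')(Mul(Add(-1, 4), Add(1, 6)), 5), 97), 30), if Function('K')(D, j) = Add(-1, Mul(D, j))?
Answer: 302640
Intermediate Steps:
Mul(Mul(Function('K')(Mul(Add(-1, 4), Add(1, 6)), 5), 97), 30) = Mul(Mul(Add(-1, Mul(Mul(Add(-1, 4), Add(1, 6)), 5)), 97), 30) = Mul(Mul(Add(-1, Mul(Mul(3, 7), 5)), 97), 30) = Mul(Mul(Add(-1, Mul(21, 5)), 97), 30) = Mul(Mul(Add(-1, 105), 97), 30) = Mul(Mul(104, 97), 30) = Mul(10088, 30) = 302640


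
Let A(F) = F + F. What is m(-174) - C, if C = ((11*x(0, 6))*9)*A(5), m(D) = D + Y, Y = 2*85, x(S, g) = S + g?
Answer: -5944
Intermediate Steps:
Y = 170
A(F) = 2*F
m(D) = 170 + D (m(D) = D + 170 = 170 + D)
C = 5940 (C = ((11*(0 + 6))*9)*(2*5) = ((11*6)*9)*10 = (66*9)*10 = 594*10 = 5940)
m(-174) - C = (170 - 174) - 1*5940 = -4 - 5940 = -5944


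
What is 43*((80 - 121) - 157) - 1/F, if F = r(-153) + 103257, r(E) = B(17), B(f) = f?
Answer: -879274837/103274 ≈ -8514.0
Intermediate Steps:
r(E) = 17
F = 103274 (F = 17 + 103257 = 103274)
43*((80 - 121) - 157) - 1/F = 43*((80 - 121) - 157) - 1/103274 = 43*(-41 - 157) - 1*1/103274 = 43*(-198) - 1/103274 = -8514 - 1/103274 = -879274837/103274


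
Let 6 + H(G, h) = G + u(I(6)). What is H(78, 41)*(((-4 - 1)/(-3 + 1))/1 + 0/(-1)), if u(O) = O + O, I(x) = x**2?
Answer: 360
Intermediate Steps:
u(O) = 2*O
H(G, h) = 66 + G (H(G, h) = -6 + (G + 2*6**2) = -6 + (G + 2*36) = -6 + (G + 72) = -6 + (72 + G) = 66 + G)
H(78, 41)*(((-4 - 1)/(-3 + 1))/1 + 0/(-1)) = (66 + 78)*(((-4 - 1)/(-3 + 1))/1 + 0/(-1)) = 144*(-5/(-2)*1 + 0*(-1)) = 144*(-5*(-1/2)*1 + 0) = 144*((5/2)*1 + 0) = 144*(5/2 + 0) = 144*(5/2) = 360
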